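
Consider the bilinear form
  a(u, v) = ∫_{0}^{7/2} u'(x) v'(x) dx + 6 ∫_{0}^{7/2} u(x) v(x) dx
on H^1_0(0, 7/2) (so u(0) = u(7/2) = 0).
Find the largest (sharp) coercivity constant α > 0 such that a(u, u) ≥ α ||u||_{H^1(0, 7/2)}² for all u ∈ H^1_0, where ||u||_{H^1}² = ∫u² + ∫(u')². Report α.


α = 1

Coercivity of a(·,·) on H^1_0(0, 7/2) means a(u, u) ≥ α ||u||_{H^1}² for every u ∈ H^1_0.
The interval has length L = 7/2, and Poincaré/coercivity depend only on L. Here a(u, u) = ∫(u')² + (6)·∫u².
Here c = 6 ≥ 1, so a(u,u) = ∫(u')² + c∫u² ≥ ∫(u')² + ∫u² = ||u||_{H^1}², i.e. α = 1 works. No larger α is possible: a(u,u) ≥ α||u||_{H^1}² means (1−α)∫(u')² ≥ (α−c)∫u², and for the modes u_n = sin(nπ(x−x₀)/L) (x₀ the left endpoint) one has ∫u_n²/∫(u_n')² = (L/(nπ))² → 0, so a(u_n,u_n)/||u_n||_{H^1}² → 1. Hence the optimal constant is α = 1.
Therefore α = 1.


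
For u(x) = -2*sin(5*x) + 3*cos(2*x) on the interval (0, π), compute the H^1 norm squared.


||u||_{H^1(0,π)}^2 = -200/7 + 149*π/2

u'(x) = -6*sin(2*x) - 10*cos(5*x).
Expand u² and (u')² and integrate term by term on (0, π), using: for integers n ≥ 1, ∫_0^π sin²(nx) dx = ∫_0^π cos²(nx) dx = π/2; for n ≠ n', ∫_0^π sin(nx)sin(n'x) dx = ∫_0^π cos(nx)cos(n'x) dx = 0; and by product-to-sum, ∫_0^π sin(nx)cos(n'x) dx = ½∫_0^π [sin((n+n')x) + sin((n−n')x)] dx, which is 0 when n+n' is even and 2n/(n²−n'²) when n+n' is odd (it need not vanish on (0, π)).
  u² squared terms: (-2)²·∫sin(5x)² dx = 4·π/2 = 2*π;  (3)²·∫cos(2x)² dx = 9·π/2 = 9*π/2.
  u² cross terms: 2·(-2)·(3)·∫sin(5x)·cos(2x) dx = -12·(10/21) = -40/7.
  So ∫_0^π u² dx = 2*π + 9*π/2 − 40/7 = -40/7 + 13*π/2.
  (u')² squared terms: (-10)²·∫cos(5x)² dx = 100·π/2 = 50*π;  (-6)²·∫sin(2x)² dx = 36·π/2 = 18*π.
  (u')² cross terms: 2·(-10)·(-6)·∫cos(5x)·sin(2x) dx = 120·(-4/21) = -160/7.
  So ∫_0^π (u')² dx = 50*π + 18*π − 160/7 = -160/7 + 68*π.
||u||_{H^1}^2 = (-40/7 + 13*π/2) + (-160/7 + 68*π) = -200/7 + 149*π/2.


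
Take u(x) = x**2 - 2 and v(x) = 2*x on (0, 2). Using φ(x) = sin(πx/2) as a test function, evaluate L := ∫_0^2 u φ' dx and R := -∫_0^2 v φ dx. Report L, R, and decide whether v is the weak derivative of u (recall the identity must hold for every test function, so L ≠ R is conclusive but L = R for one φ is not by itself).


LHS = -8/π, RHS = -8/π. Yes, v = u' weakly.

u(x) = x**2 - 2, classical derivative u'(x) = 2*x.
φ(x) = sin(πx/2), so φ'(x) = π*cos(π*x/2)/2.
Note φ(0) = φ(2) = 0, so the boundary term u·φ vanishes.
LHS = ∫_0^2 u(x) φ'(x) dx = ∫_0^2 (π*x^2*cos(π*x/2)/2 - π*cos(π*x/2)) dx. Term by term:
  ∫_0^2 -π*cos(π*x/2) dx = 0;  ∫_0^2 π*x^2*cos(π*x/2)/2 dx = -8/π.
Sum: 0 − 8/π = -8/π.
So LHS = -8/π.
∫_0^2 v(x) φ(x) dx = ∫_0^2 (2*x*sin(π*x/2)) dx. Term by term:
  ∫_0^2 2*x*sin(π*x/2) dx = 8/π.
So RHS = -∫_0^2 v(x) φ(x) dx = -8/π.
LHS = RHS, so the identity holds for this test φ.
Moreover u is smooth here and v(x) = u'(x) = 2*x pointwise, so the identity holds for every test function. Hence v is the weak derivative of u.


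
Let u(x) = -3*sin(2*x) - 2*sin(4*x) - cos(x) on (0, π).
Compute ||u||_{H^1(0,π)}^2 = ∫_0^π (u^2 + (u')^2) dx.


||u||_{H^1(0,π)}^2 = 304/15 + 115*π/2

u'(x) = sin(x) - 6*cos(2*x) - 8*cos(4*x).
Expand u² and (u')² and integrate term by term on (0, π), using: for integers n ≥ 1, ∫_0^π sin²(nx) dx = ∫_0^π cos²(nx) dx = π/2; for n ≠ n', ∫_0^π sin(nx)sin(n'x) dx = ∫_0^π cos(nx)cos(n'x) dx = 0; and by product-to-sum, ∫_0^π sin(nx)cos(n'x) dx = ½∫_0^π [sin((n+n')x) + sin((n−n')x)] dx, which is 0 when n+n' is even and 2n/(n²−n'²) when n+n' is odd (it need not vanish on (0, π)).
  u² squared terms: (-1)²·∫cos(x)² dx = 1·π/2 = π/2;  (-3)²·∫sin(2x)² dx = 9·π/2 = 9*π/2;  (-2)²·∫sin(4x)² dx = 4·π/2 = 2*π.
  u² cross terms: 2·(-1)·(-3)·∫cos(x)·sin(2x) dx = 6·(4/3) = 8;  2·(-1)·(-2)·∫cos(x)·sin(4x) dx = 4·(8/15) = 32/15;  2·(-3)·(-2)·∫sin(2x)·sin(4x) dx = 12·(0) = 0.
  So ∫_0^π u² dx = π/2 + 9*π/2 + 2*π + 8 + 32/15 + 0 = 152/15 + 7*π.
  (u')² squared terms: (-8)²·∫cos(4x)² dx = 64·π/2 = 32*π;  (-6)²·∫cos(2x)² dx = 36·π/2 = 18*π;  (1)²·∫sin(x)² dx = 1·π/2 = π/2.
  (u')² cross terms: 2·(-8)·(-6)·∫cos(4x)·cos(2x) dx = 96·(0) = 0;  2·(-8)·(1)·∫cos(4x)·sin(x) dx = -16·(-2/15) = 32/15;  2·(-6)·(1)·∫cos(2x)·sin(x) dx = -12·(-2/3) = 8.
  So ∫_0^π (u')² dx = 32*π + 18*π + π/2 + 0 + 32/15 + 8 = 152/15 + 101*π/2.
||u||_{H^1}^2 = (152/15 + 7*π) + (152/15 + 101*π/2) = 304/15 + 115*π/2.


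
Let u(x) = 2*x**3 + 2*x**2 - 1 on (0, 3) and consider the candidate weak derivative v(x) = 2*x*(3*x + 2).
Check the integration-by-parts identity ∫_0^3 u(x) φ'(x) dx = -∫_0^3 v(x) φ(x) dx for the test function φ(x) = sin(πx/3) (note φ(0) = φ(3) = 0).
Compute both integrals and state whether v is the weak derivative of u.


LHS = -198/π + 648/π^3, RHS = -198/π + 648/π^3. Yes, v = u' weakly.

u(x) = 2*x**3 + 2*x**2 - 1, classical derivative u'(x) = 6*x**2 + 4*x.
φ(x) = sin(πx/3), so φ'(x) = π*cos(π*x/3)/3.
Note φ(0) = φ(3) = 0, so the boundary term u·φ vanishes.
LHS = ∫_0^3 u(x) φ'(x) dx = ∫_0^3 (2*π*x^3*cos(π*x/3)/3 + 2*π*x^2*cos(π*x/3)/3 - π*cos(π*x/3)/3) dx. Term by term:
  ∫_0^3 -π*cos(π*x/3)/3 dx = 0;  ∫_0^3 2*π*x^2*cos(π*x/3)/3 dx = -36/π;  ∫_0^3 2*π*x^3*cos(π*x/3)/3 dx = -162/π + 648/π^3.
Sum: 0 − 36/π + -162/π + 648/π^3 = -198/π + 648/π^3.
So LHS = -198/π + 648/π^3.
∫_0^3 v(x) φ(x) dx = ∫_0^3 (6*x^2*sin(π*x/3) + 4*x*sin(π*x/3)) dx. Term by term:
  ∫_0^3 4*x*sin(π*x/3) dx = 36/π;  ∫_0^3 6*x^2*sin(π*x/3) dx = -648/π^3 + 162/π.
Sum: 36/π + -648/π^3 + 162/π = -648/π^3 + 198/π.
So RHS = -∫_0^3 v(x) φ(x) dx = -198/π + 648/π^3.
LHS = RHS, so the identity holds for this test φ.
Moreover u is smooth here and v(x) = u'(x) = 6*x**2 + 4*x pointwise, so the identity holds for every test function. Hence v is the weak derivative of u.


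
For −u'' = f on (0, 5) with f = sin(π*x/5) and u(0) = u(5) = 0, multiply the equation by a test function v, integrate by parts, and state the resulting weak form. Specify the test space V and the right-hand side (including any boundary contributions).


V = H^1_0(0, 5) (so v(0) = v(5) = 0); weak form: ∫_0^5 u'v' dx = ∫_0^5 (sin(π*x/5)) v dx for all v ∈ V.

Multiply both sides by a test function v and integrate from 0 to 5:
  ∫_0^5 −u''(x) v(x) dx = ∫_0^5 f(x) v(x) dx.
Integrate the LHS by parts once:
  ∫_0^5 −u'' v dx = −[u'(x) v(x)]_0^5 + ∫_0^5 u'(x) v'(x) dx.
Thus ∫_0^5 u'(x) v'(x) dx = ∫_0^5 f(x) v(x) dx + [u'(x) v(x)]_0^5.
Choose V so that boundary terms are either known or forced to vanish.
u is Dirichlet: u(0) = u(5) = 0. Let V = H^1_0(0, 5); then v(0) = v(5) = 0, and [u' v]_0^5 = 0.
Weak formulation: find u (satisfying any essential BC) such that ∫_0^5 u'(x) v'(x) dx = ∫_0^5 f v dx for all v ∈ V.
Substituting f(x) = sin(π*x/5), the right-hand side is ∫_0^5 (sin(π*x/5)) v dx.


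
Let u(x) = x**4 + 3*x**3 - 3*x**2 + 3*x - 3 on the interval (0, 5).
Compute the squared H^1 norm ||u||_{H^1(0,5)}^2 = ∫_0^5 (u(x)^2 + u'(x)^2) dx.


||u||_{H^1}^2 = 226189205/252

The H^1 norm (squared) on an interval (0, L) is
  ||u||_{H^1}^2 = ∫_0^L u(x)^2 dx + ∫_0^L u'(x)^2 dx.
Compute u'(x) = 4*x**3 + 9*x**2 - 6*x + 3.
Then u(x)^2 = x**8 + 6*x**7 + 3*x**6 - 12*x**5 + 21*x**4 - 36*x**3 + 27*x**2 - 18*x + 9 and u'(x)^2 = 16*x**6 + 72*x**5 + 33*x**4 - 84*x**3 + 90*x**2 - 36*x + 9.
Integrate each monomial from 0 to 5 using ∫_0^5 c·x^n dx = c·5^(n+1)/(n+1):
  ∫_0^5 u(x)^2 dx = ∫_0^5 (x^8 + 6*x^7 + 3*x^6 - 12*x^5 + 21*x^4 - 36*x^3 + 27*x^2 - 18*x + 9) dx. Term by term:
    ∫_0^5 x^8 dx = 1953125/9;  ∫_0^5 6*x^7 dx = 1171875/4;  ∫_0^5 3*x^6 dx = 234375/7;
    ∫_0^5 -12*x^5 dx = -31250;  ∫_0^5 21*x^4 dx = 13125;  ∫_0^5 -36*x^3 dx = -5625;
    ∫_0^5 27*x^2 dx = 1125;  ∫_0^5 -18*x dx = -225;  ∫_0^5 9 dx = 45.
  Sum: 1953125/9 + 1171875/4 + 234375/7 − 31250 + 13125 − 5625 + 1125 − 225 + 45 = 131206265/252.
  ∫_0^5 u'(x)^2 dx = ∫_0^5 (16*x^6 + 72*x^5 + 33*x^4 - 84*x^3 + 90*x^2 - 36*x + 9) dx. Term by term:
    ∫_0^5 16*x^6 dx = 1250000/7;  ∫_0^5 72*x^5 dx = 187500;  ∫_0^5 33*x^4 dx = 20625;
    ∫_0^5 -84*x^3 dx = -13125;  ∫_0^5 90*x^2 dx = 3750;  ∫_0^5 -36*x dx = -450;
    ∫_0^5 9 dx = 45.
  Sum: 1250000/7 + 187500 + 20625 − 13125 + 3750 − 450 + 45 = 2638415/7.
Adding: ||u||_{H^1}^2 = 131206265/252 + 2638415/7 = 226189205/252.


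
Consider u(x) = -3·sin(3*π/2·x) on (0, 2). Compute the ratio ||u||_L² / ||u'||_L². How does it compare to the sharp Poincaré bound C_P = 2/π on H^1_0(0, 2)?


||u||_L² / ||u'||_L² = 2/(3*π) < C_P = 2/π.

u(x) = -3·sin(3*π/2·x), so u'(x) = -9*π*cos(3*π*x/2)/2.
Writing u(x) = A·sin(kπx/L) with A = -3 and k = 3, use ∫_0^L sin²(kπx/L) dx = L/2 and ∫_0^L cos²(kπx/L) dx = L/2.
u² = 9·sin²(3*π/2·x) and (u')² = 81*π^2/4·cos²(3*π/2·x), and each of sin², cos² integrates to L/2 = 1 over (0, 2).
∫_0^2 u² dx = 9, so ||u||_L² = 3.
∫_0^2 (u')² dx = 81*π^2/4, so ||u'||_L² = 9*π/2.
Ratio ||u||_L² / ||u'||_L² = 2/(3*π).
Sharp Poincaré constant on H^1_0(0, 2) is C_P = L/π = 2/π, achieved by sin(π/2·x).
This is the k = 3 harmonic; the ratio L/(kπ) is strictly less than C_P = L/π, consistent with the sharp inequality ||u||_L² ≤ C_P ||u'||_L².


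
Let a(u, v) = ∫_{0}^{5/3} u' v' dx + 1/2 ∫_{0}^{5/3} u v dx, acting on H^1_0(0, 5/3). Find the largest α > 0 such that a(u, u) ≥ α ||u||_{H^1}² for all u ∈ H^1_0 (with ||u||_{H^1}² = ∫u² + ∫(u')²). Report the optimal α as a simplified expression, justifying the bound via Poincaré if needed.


α = (25 + 18*π^2)/(2*(25 + 9*π^2))

Coercivity of a(·,·) on H^1_0(0, 5/3) means a(u, u) ≥ α ||u||_{H^1}² for every u ∈ H^1_0.
The interval has length L = 5/3, and Poincaré/coercivity depend only on L. Here a(u, u) = ∫(u')² + (1/2)·∫u².
Here 0 < c = 1/2 < 1. The condition a(u,u) ≥ α||u||_{H^1}² reads (1−α)∫(u')² ≥ (α−c)∫u². Any admissible α is ≤ 1 (rapidly oscillating u have ∫u²/∫(u')² → 0), and α = 1 would force 0 ≥ (1−c)∫u², impossible since c < 1; so 1−α > 0. By the sharp Poincaré inequality on H^1_0 of an interval of length L, ∫(u')² ≥ (π/L)²∫u² with equality for the first sine mode sin(π(x−x₀)/L) (x₀ the left endpoint), so the inequality holds for all u iff (1−α)(π/L)² ≥ α − c, i.e. α ≤ ((π/L)² + c)/((π/L)² + 1) = (1 + c(L/π)²)/(1 + (L/π)²). With (π/L)² = 9*π^2/25 and c = 1/2, the largest admissible constant is α = ((π/L)² + c)/((π/L)² + 1).
Simplifying, α = (25 + 18*π^2)/(2*(25 + 9*π^2)).


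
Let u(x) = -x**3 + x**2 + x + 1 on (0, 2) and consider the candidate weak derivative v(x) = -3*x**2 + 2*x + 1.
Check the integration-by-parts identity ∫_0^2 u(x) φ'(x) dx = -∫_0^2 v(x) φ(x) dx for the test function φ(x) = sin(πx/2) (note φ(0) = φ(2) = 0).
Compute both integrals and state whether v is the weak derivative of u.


LHS = -96/π^3 + 12/π, RHS = -96/π^3 + 12/π. Yes, v = u' weakly.

u(x) = -x**3 + x**2 + x + 1, classical derivative u'(x) = -3*x**2 + 2*x + 1.
φ(x) = sin(πx/2), so φ'(x) = π*cos(π*x/2)/2.
Note φ(0) = φ(2) = 0, so the boundary term u·φ vanishes.
LHS = ∫_0^2 u(x) φ'(x) dx = ∫_0^2 (-π*x^3*cos(π*x/2)/2 + π*x^2*cos(π*x/2)/2 + π*x*cos(π*x/2)/2 + π*cos(π*x/2)/2) dx. Term by term:
  ∫_0^2 π*cos(π*x/2)/2 dx = 0;  ∫_0^2 π*x*cos(π*x/2)/2 dx = -4/π;  ∫_0^2 π*x^2*cos(π*x/2)/2 dx = -8/π;
  ∫_0^2 -π*x^3*cos(π*x/2)/2 dx = -96/π^3 + 24/π.
Sum: 0 − 4/π − 8/π + -96/π^3 + 24/π = -96/π^3 + 12/π.
So LHS = -96/π^3 + 12/π.
∫_0^2 v(x) φ(x) dx = ∫_0^2 (-3*x^2*sin(π*x/2) + 2*x*sin(π*x/2) + sin(π*x/2)) dx. Term by term:
  ∫_0^2 -3*x^2*sin(π*x/2) dx = -24/π + 96/π^3;  ∫_0^2 2*x*sin(π*x/2) dx = 8/π;  ∫_0^2 sin(π*x/2) dx = 4/π.
Sum: -24/π + 96/π^3 + 8/π + 4/π = -12/π + 96/π^3.
So RHS = -∫_0^2 v(x) φ(x) dx = -96/π^3 + 12/π.
LHS = RHS, so the identity holds for this test φ.
Moreover u is smooth here and v(x) = u'(x) = -3*x**2 + 2*x + 1 pointwise, so the identity holds for every test function. Hence v is the weak derivative of u.


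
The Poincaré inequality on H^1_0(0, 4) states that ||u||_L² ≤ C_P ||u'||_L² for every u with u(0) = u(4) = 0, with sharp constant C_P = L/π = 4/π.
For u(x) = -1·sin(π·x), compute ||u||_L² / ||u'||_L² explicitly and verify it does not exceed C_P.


||u||_L² / ||u'||_L² = 1/π < C_P = 4/π.

u(x) = -1·sin(π·x), so u'(x) = -π*cos(π*x).
Writing u(x) = A·sin(kπx/L) with A = -1 and k = 4, use ∫_0^L sin²(kπx/L) dx = L/2 and ∫_0^L cos²(kπx/L) dx = L/2.
u² = 1·sin²(π·x) and (u')² = π^2·cos²(π·x), and each of sin², cos² integrates to L/2 = 2 over (0, 4).
∫_0^4 u² dx = 2, so ||u||_L² = sqrt(2).
∫_0^4 (u')² dx = 2*π^2, so ||u'||_L² = sqrt(2)*π.
Ratio ||u||_L² / ||u'||_L² = 1/π.
Sharp Poincaré constant on H^1_0(0, 4) is C_P = L/π = 4/π, achieved by sin(π/4·x).
This is the k = 4 harmonic; the ratio L/(kπ) is strictly less than C_P = L/π, consistent with the sharp inequality ||u||_L² ≤ C_P ||u'||_L².


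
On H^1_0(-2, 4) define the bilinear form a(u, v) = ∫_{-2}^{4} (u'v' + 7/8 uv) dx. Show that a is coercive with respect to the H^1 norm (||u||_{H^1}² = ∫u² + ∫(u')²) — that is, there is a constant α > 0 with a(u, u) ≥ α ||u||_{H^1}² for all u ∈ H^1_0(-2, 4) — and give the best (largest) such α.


α = (π^2 + 63/2)/(π^2 + 36)

Coercivity of a(·,·) on H^1_0(-2, 4) means a(u, u) ≥ α ||u||_{H^1}² for every u ∈ H^1_0.
The interval has length L = 6, and Poincaré/coercivity depend only on L. Here a(u, u) = ∫(u')² + (7/8)·∫u².
Here 0 < c = 7/8 < 1. The condition a(u,u) ≥ α||u||_{H^1}² reads (1−α)∫(u')² ≥ (α−c)∫u². Any admissible α is ≤ 1 (rapidly oscillating u have ∫u²/∫(u')² → 0), and α = 1 would force 0 ≥ (1−c)∫u², impossible since c < 1; so 1−α > 0. By the sharp Poincaré inequality on H^1_0 of an interval of length L, ∫(u')² ≥ (π/L)²∫u² with equality for the first sine mode sin(π(x−x₀)/L) (x₀ the left endpoint), so the inequality holds for all u iff (1−α)(π/L)² ≥ α − c, i.e. α ≤ ((π/L)² + c)/((π/L)² + 1) = (1 + c(L/π)²)/(1 + (L/π)²). With (π/L)² = π^2/36 and c = 7/8, the largest admissible constant is α = ((π/L)² + c)/((π/L)² + 1).
Simplifying, α = (π^2 + 63/2)/(π^2 + 36).


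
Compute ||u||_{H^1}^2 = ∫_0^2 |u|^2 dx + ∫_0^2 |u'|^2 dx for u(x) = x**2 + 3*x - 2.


||u||_{H^1}^2 = 402/5

The H^1 norm (squared) on an interval (0, L) is
  ||u||_{H^1}^2 = ∫_0^L u(x)^2 dx + ∫_0^L u'(x)^2 dx.
Compute u'(x) = 2*x + 3.
Then u(x)^2 = x**4 + 6*x**3 + 5*x**2 - 12*x + 4 and u'(x)^2 = 4*x**2 + 12*x + 9.
Integrate each monomial from 0 to 2 using ∫_0^2 c·x^n dx = c·2^(n+1)/(n+1):
  ∫_0^2 u(x)^2 dx = ∫_0^2 (x^4 + 6*x^3 + 5*x^2 - 12*x + 4) dx. Term by term:
    ∫_0^2 x^4 dx = 32/5;  ∫_0^2 6*x^3 dx = 24;  ∫_0^2 5*x^2 dx = 40/3;
    ∫_0^2 -12*x dx = -24;  ∫_0^2 4 dx = 8.
  Sum: 32/5 + 24 + 40/3 − 24 + 8 = 416/15.
  ∫_0^2 u'(x)^2 dx = ∫_0^2 (4*x^2 + 12*x + 9) dx. Term by term:
    ∫_0^2 4*x^2 dx = 32/3;  ∫_0^2 12*x dx = 24;  ∫_0^2 9 dx = 18.
  Sum: 32/3 + 24 + 18 = 158/3.
Adding: ||u||_{H^1}^2 = 416/15 + 158/3 = 402/5.


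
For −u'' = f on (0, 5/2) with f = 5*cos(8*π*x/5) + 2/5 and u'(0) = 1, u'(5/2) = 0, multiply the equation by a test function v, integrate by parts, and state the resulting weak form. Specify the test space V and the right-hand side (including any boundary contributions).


V = H^1(0, 5/2) (v unrestricted at boundary; u is determined up to an additive constant); weak form: ∫_0^5/2 u'v' dx = ∫_0^5/2 (5*cos(8*π*x/5) + 2/5) v dx − v(0) for all v ∈ V.

Multiply both sides by a test function v and integrate from 0 to 5/2:
  ∫_0^5/2 −u''(x) v(x) dx = ∫_0^5/2 f(x) v(x) dx.
Integrate the LHS by parts once:
  ∫_0^5/2 −u'' v dx = −[u'(x) v(x)]_0^5/2 + ∫_0^5/2 u'(x) v'(x) dx.
Thus ∫_0^5/2 u'(x) v'(x) dx = ∫_0^5/2 f(x) v(x) dx + [u'(x) v(x)]_0^5/2.
Choose V so that boundary terms are either known or forced to vanish.
u has inhomogeneous Neumann u'(0) = 1, u'(5/2) = 0. [u' v]_0^5/2 = (0)·v(5/2) − (1)·v(0) = − v(0). Take V = H^1(0, 5/2); boundary term becomes part of RHS.
Weak formulation: find u (satisfying any essential BC) such that ∫_0^5/2 u'(x) v'(x) dx = ∫_0^5/2 f v dx − v(0) for all v ∈ V (Neumann data are natural BCs: they enter the RHS as boundary terms).
Substituting f(x) = 5*cos(8*π*x/5) + 2/5, the right-hand side is ∫_0^5/2 (5*cos(8*π*x/5) + 2/5) v dx − v(0).
Compatibility check (pure Neumann): taking v ≡ 1 ∈ V gives 0 = ∫_0^5/2 f dx + (0) − (1), i.e. ∫_0^5/2 f dx must equal u'(0) − u'(5/2) = 1. Indeed ∫_0^5/2 (5*cos(8*π*x/5) + 2/5) dx = 1, so the data are compatible. The solution is then unique only up to an additive constant (fix it e.g. by requiring ∫_0^5/2 u dx = 0).


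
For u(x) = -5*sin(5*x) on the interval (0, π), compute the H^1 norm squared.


||u||_{H^1(0,π)}^2 = 325*π

u'(x) = -25*cos(5*x).
Expand u² and (u')² and integrate term by term on (0, π), using: for integers n ≥ 1, ∫_0^π sin²(nx) dx = ∫_0^π cos²(nx) dx = π/2; for n ≠ n', ∫_0^π sin(nx)sin(n'x) dx = ∫_0^π cos(nx)cos(n'x) dx = 0; and by product-to-sum, ∫_0^π sin(nx)cos(n'x) dx = ½∫_0^π [sin((n+n')x) + sin((n−n')x)] dx, which is 0 when n+n' is even and 2n/(n²−n'²) when n+n' is odd (it need not vanish on (0, π)).
  u² squared terms: (-5)²·∫sin(5x)² dx = 25·π/2 = 25*π/2.
  So ∫_0^π u² dx = 25*π/2.
  (u')² squared terms: (-25)²·∫cos(5x)² dx = 625·π/2 = 625*π/2.
  So ∫_0^π (u')² dx = 625*π/2.
||u||_{H^1}^2 = (25*π/2) + (625*π/2) = 325*π.


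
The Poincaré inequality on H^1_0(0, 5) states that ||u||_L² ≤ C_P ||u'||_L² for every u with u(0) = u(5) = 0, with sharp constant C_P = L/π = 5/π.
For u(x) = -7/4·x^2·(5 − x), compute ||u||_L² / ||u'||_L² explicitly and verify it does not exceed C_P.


||u||_L² / ||u'||_L² = 5*sqrt(14)/14 < C_P = 5/π.

u(x) = -7/4·x^2·(5 − x), so u'(x) = 7*x*(3*x - 10)/4.
u(x) = -7/4·x^2·(5 − x) vanishes at x = 0 and x = 5, so u ∈ H^1_0(0, 5). Differentiate via the product rule and integrate the resulting polynomials term by term.
  ∫_0^5 u² dx = ∫_0^5 (49*x^6/16 - 245*x^5/8 + 1225*x^4/16) dx. Term by term:
    ∫_0^5 49*x^6/16 dx = 546875/16;  ∫_0^5 -245*x^5/8 dx = -3828125/48;  ∫_0^5 1225*x^4/16 dx = 765625/16.
  Sum: 546875/16 − 3828125/48 + 765625/16 = 109375/48.
  ∫_0^5 (u')² dx = ∫_0^5 (441*x^4/16 - 735*x^3/4 + 1225*x^2/4) dx. Term by term:
    ∫_0^5 441*x^4/16 dx = 275625/16;  ∫_0^5 -735*x^3/4 dx = -459375/16;  ∫_0^5 1225*x^2/4 dx = 153125/12.
  Sum: 275625/16 − 459375/16 + 153125/12 = 30625/24.
∫_0^5 u² dx = 109375/48, so ||u||_L² = 125*sqrt(21)/12.
∫_0^5 (u')² dx = 30625/24, so ||u'||_L² = 175*sqrt(6)/12.
Ratio ||u||_L² / ||u'||_L² = 5*sqrt(14)/14.
Sharp Poincaré constant on H^1_0(0, 5) is C_P = L/π = 5/π, achieved by sin(π/5·x).
A polynomial bump cannot attain the sharp Poincaré constant (only the first sine eigenfunction does), so the ratio is strictly less than C_P, consistent with ||u||_L² ≤ C_P ||u'||_L².


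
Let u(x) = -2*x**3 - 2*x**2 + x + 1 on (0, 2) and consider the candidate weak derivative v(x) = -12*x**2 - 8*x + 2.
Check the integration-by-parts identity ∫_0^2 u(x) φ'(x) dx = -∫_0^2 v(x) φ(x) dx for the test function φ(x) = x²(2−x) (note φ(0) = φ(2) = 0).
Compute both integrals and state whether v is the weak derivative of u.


LHS = 268/15, RHS = 536/15. No, v is not the weak derivative of u.

u(x) = -2*x**3 - 2*x**2 + x + 1, classical derivative u'(x) = -6*x**2 - 4*x + 1.
φ(x) = x²(2−x), so φ'(x) = x*(4 - 3*x).
Note φ(0) = φ(2) = 0, so the boundary term u·φ vanishes.
LHS = ∫_0^2 u(x) φ'(x) dx = ∫_0^2 (6*x^5 - 2*x^4 - 11*x^3 + x^2 + 4*x) dx. Term by term:
  ∫_0^2 6*x^5 dx = 64;  ∫_0^2 -2*x^4 dx = -64/5;  ∫_0^2 -11*x^3 dx = -44;
  ∫_0^2 x^2 dx = 8/3;  ∫_0^2 4*x dx = 8.
Sum: 64 − 64/5 − 44 + 8/3 + 8 = 268/15.
So LHS = 268/15.
∫_0^2 v(x) φ(x) dx = ∫_0^2 (12*x^5 - 16*x^4 - 18*x^3 + 4*x^2) dx. Term by term:
  ∫_0^2 12*x^5 dx = 128;  ∫_0^2 -16*x^4 dx = -512/5;  ∫_0^2 -18*x^3 dx = -72;
  ∫_0^2 4*x^2 dx = 32/3.
Sum: 128 − 512/5 − 72 + 32/3 = -536/15.
So RHS = -∫_0^2 v(x) φ(x) dx = 536/15.
LHS − RHS = -268/15 ≠ 0, so the identity fails.
(For a valid weak derivative the identity must hold for EVERY test function, in particular this one. The failure shows v is NOT the weak derivative of u.)
Correct weak derivative would be u'(x) = -6*x**2 - 4*x + 1.


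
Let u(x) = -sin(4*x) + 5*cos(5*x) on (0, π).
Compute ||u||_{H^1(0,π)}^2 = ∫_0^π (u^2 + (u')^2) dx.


||u||_{H^1(0,π)}^2 = 2080/9 + 667*π/2

u'(x) = -25*sin(5*x) - 4*cos(4*x).
Expand u² and (u')² and integrate term by term on (0, π), using: for integers n ≥ 1, ∫_0^π sin²(nx) dx = ∫_0^π cos²(nx) dx = π/2; for n ≠ n', ∫_0^π sin(nx)sin(n'x) dx = ∫_0^π cos(nx)cos(n'x) dx = 0; and by product-to-sum, ∫_0^π sin(nx)cos(n'x) dx = ½∫_0^π [sin((n+n')x) + sin((n−n')x)] dx, which is 0 when n+n' is even and 2n/(n²−n'²) when n+n' is odd (it need not vanish on (0, π)).
  u² squared terms: (-1)²·∫sin(4x)² dx = 1·π/2 = π/2;  (5)²·∫cos(5x)² dx = 25·π/2 = 25*π/2.
  u² cross terms: 2·(-1)·(5)·∫sin(4x)·cos(5x) dx = -10·(-8/9) = 80/9.
  So ∫_0^π u² dx = π/2 + 25*π/2 + 80/9 = 80/9 + 13*π.
  (u')² squared terms: (-25)²·∫sin(5x)² dx = 625·π/2 = 625*π/2;  (-4)²·∫cos(4x)² dx = 16·π/2 = 8*π.
  (u')² cross terms: 2·(-25)·(-4)·∫sin(5x)·cos(4x) dx = 200·(10/9) = 2000/9.
  So ∫_0^π (u')² dx = 625*π/2 + 8*π + 2000/9 = 2000/9 + 641*π/2.
||u||_{H^1}^2 = (80/9 + 13*π) + (2000/9 + 641*π/2) = 2080/9 + 667*π/2.


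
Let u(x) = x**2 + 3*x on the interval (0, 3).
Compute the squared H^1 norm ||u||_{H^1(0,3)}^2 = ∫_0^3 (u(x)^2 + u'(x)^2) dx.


||u||_{H^1}^2 = 3681/10

The H^1 norm (squared) on an interval (0, L) is
  ||u||_{H^1}^2 = ∫_0^L u(x)^2 dx + ∫_0^L u'(x)^2 dx.
Compute u'(x) = 2*x + 3.
Then u(x)^2 = x**4 + 6*x**3 + 9*x**2 and u'(x)^2 = 4*x**2 + 12*x + 9.
Integrate each monomial from 0 to 3 using ∫_0^3 c·x^n dx = c·3^(n+1)/(n+1):
  ∫_0^3 u(x)^2 dx = ∫_0^3 (x^4 + 6*x^3 + 9*x^2) dx. Term by term:
    ∫_0^3 x^4 dx = 243/5;  ∫_0^3 6*x^3 dx = 243/2;  ∫_0^3 9*x^2 dx = 81.
  Sum: 243/5 + 243/2 + 81 = 2511/10.
  ∫_0^3 u'(x)^2 dx = ∫_0^3 (4*x^2 + 12*x + 9) dx. Term by term:
    ∫_0^3 4*x^2 dx = 36;  ∫_0^3 12*x dx = 54;  ∫_0^3 9 dx = 27.
  Sum: 36 + 54 + 27 = 117.
Adding: ||u||_{H^1}^2 = 2511/10 + 117 = 3681/10.


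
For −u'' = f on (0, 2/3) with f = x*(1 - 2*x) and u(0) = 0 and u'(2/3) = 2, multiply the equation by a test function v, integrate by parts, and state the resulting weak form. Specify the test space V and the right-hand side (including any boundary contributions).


V = {v ∈ H^1(0, 2/3) : v(0) = 0} (test functions vanish at x = 0 where u is specified); weak form: ∫_0^2/3 u'v' dx = ∫_0^2/3 (x*(1 - 2*x)) v dx + 2·v(2/3) for all v ∈ V.

Multiply both sides by a test function v and integrate from 0 to 2/3:
  ∫_0^2/3 −u''(x) v(x) dx = ∫_0^2/3 f(x) v(x) dx.
Integrate the LHS by parts once:
  ∫_0^2/3 −u'' v dx = −[u'(x) v(x)]_0^2/3 + ∫_0^2/3 u'(x) v'(x) dx.
Thus ∫_0^2/3 u'(x) v'(x) dx = ∫_0^2/3 f(x) v(x) dx + [u'(x) v(x)]_0^2/3.
Choose V so that boundary terms are either known or forced to vanish.
Mixed BC: u(0) = 0 (Dirichlet) and u'(2/3) = 2 (Neumann). Define V = {v ∈ H^1(0, 2/3) : v(0) = 0}. Then [u' v]_0^2/3 = u'(2/3)·v(2/3) − u'(0)·0 = 2·v(2/3).
Weak formulation: find u (satisfying any essential BC) such that ∫_0^2/3 u'(x) v'(x) dx = ∫_0^2/3 f v dx + 2·v(2/3) for all v ∈ V (Dirichlet at 0 absorbed into V; Neumann datum at x = 2/3 contributes the boundary term).
Substituting f(x) = x*(1 - 2*x), the right-hand side is ∫_0^2/3 (x*(1 - 2*x)) v dx + 2·v(2/3).


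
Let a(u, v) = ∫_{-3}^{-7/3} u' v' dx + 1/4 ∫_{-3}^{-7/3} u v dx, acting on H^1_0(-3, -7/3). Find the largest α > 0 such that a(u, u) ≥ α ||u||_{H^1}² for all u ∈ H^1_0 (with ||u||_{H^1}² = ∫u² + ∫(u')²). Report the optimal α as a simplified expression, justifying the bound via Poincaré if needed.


α = (1 + 9*π^2)/(4 + 9*π^2)

Coercivity of a(·,·) on H^1_0(-3, -7/3) means a(u, u) ≥ α ||u||_{H^1}² for every u ∈ H^1_0.
The interval has length L = 2/3, and Poincaré/coercivity depend only on L. Here a(u, u) = ∫(u')² + (1/4)·∫u².
Here 0 < c = 1/4 < 1. The condition a(u,u) ≥ α||u||_{H^1}² reads (1−α)∫(u')² ≥ (α−c)∫u². Any admissible α is ≤ 1 (rapidly oscillating u have ∫u²/∫(u')² → 0), and α = 1 would force 0 ≥ (1−c)∫u², impossible since c < 1; so 1−α > 0. By the sharp Poincaré inequality on H^1_0 of an interval of length L, ∫(u')² ≥ (π/L)²∫u² with equality for the first sine mode sin(π(x−x₀)/L) (x₀ the left endpoint), so the inequality holds for all u iff (1−α)(π/L)² ≥ α − c, i.e. α ≤ ((π/L)² + c)/((π/L)² + 1) = (1 + c(L/π)²)/(1 + (L/π)²). With (π/L)² = 9*π^2/4 and c = 1/4, the largest admissible constant is α = ((π/L)² + c)/((π/L)² + 1).
Simplifying, α = (1 + 9*π^2)/(4 + 9*π^2).


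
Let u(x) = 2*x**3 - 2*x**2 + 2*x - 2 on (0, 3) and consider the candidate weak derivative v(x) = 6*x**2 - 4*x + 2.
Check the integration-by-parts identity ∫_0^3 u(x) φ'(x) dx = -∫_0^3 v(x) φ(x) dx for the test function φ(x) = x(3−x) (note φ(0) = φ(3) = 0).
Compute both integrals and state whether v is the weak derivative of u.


LHS = -549/10, RHS = -549/10. Yes, v = u' weakly.

u(x) = 2*x**3 - 2*x**2 + 2*x - 2, classical derivative u'(x) = 6*x**2 - 4*x + 2.
φ(x) = x(3−x), so φ'(x) = 3 - 2*x.
Note φ(0) = φ(3) = 0, so the boundary term u·φ vanishes.
LHS = ∫_0^3 u(x) φ'(x) dx = ∫_0^3 (-4*x^4 + 10*x^3 - 10*x^2 + 10*x - 6) dx. Term by term:
  ∫_0^3 -4*x^4 dx = -972/5;  ∫_0^3 10*x^3 dx = 405/2;  ∫_0^3 -10*x^2 dx = -90;
  ∫_0^3 10*x dx = 45;  ∫_0^3 -6 dx = -18.
Sum: -972/5 + 405/2 − 90 + 45 − 18 = -549/10.
So LHS = -549/10.
∫_0^3 v(x) φ(x) dx = ∫_0^3 (-6*x^4 + 22*x^3 - 14*x^2 + 6*x) dx. Term by term:
  ∫_0^3 -6*x^4 dx = -1458/5;  ∫_0^3 22*x^3 dx = 891/2;  ∫_0^3 -14*x^2 dx = -126;
  ∫_0^3 6*x dx = 27.
Sum: -1458/5 + 891/2 − 126 + 27 = 549/10.
So RHS = -∫_0^3 v(x) φ(x) dx = -549/10.
LHS = RHS, so the identity holds for this test φ.
Moreover u is smooth here and v(x) = u'(x) = 6*x**2 - 4*x + 2 pointwise, so the identity holds for every test function. Hence v is the weak derivative of u.


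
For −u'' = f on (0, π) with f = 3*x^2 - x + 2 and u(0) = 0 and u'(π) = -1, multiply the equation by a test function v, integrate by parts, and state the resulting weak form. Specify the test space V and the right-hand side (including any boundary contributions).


V = {v ∈ H^1(0, π) : v(0) = 0} (test functions vanish at x = 0 where u is specified); weak form: ∫_0^π u'v' dx = ∫_0^π (3*x^2 - x + 2) v dx − v(π) for all v ∈ V.

Multiply both sides by a test function v and integrate from 0 to π:
  ∫_0^π −u''(x) v(x) dx = ∫_0^π f(x) v(x) dx.
Integrate the LHS by parts once:
  ∫_0^π −u'' v dx = −[u'(x) v(x)]_0^π + ∫_0^π u'(x) v'(x) dx.
Thus ∫_0^π u'(x) v'(x) dx = ∫_0^π f(x) v(x) dx + [u'(x) v(x)]_0^π.
Choose V so that boundary terms are either known or forced to vanish.
Mixed BC: u(0) = 0 (Dirichlet) and u'(π) = -1 (Neumann). Define V = {v ∈ H^1(0, π) : v(0) = 0}. Then [u' v]_0^π = u'(π)·v(π) − u'(0)·0 = − v(π).
Weak formulation: find u (satisfying any essential BC) such that ∫_0^π u'(x) v'(x) dx = ∫_0^π f v dx − v(π) for all v ∈ V (Dirichlet at 0 absorbed into V; Neumann datum at x = π contributes the boundary term).
Substituting f(x) = 3*x^2 - x + 2, the right-hand side is ∫_0^π (3*x^2 - x + 2) v dx − v(π).


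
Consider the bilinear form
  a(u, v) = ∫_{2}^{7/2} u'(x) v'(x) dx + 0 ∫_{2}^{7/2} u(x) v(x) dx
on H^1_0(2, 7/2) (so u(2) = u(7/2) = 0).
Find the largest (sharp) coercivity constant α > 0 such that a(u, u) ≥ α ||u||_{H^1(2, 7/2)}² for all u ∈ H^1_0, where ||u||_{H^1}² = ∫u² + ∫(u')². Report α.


α = 4*π^2/(9 + 4*π^2)

Coercivity of a(·,·) on H^1_0(2, 7/2) means a(u, u) ≥ α ||u||_{H^1}² for every u ∈ H^1_0.
The interval has length L = 3/2, and Poincaré/coercivity depend only on L. Here a(u, u) = ∫(u')² + (0)·∫u².
Here c = 0, so a(u,u) = ∫(u')² alone. The condition a(u,u) ≥ α||u||_{H^1}² reads (1−α)∫(u')² ≥ (α−c)∫u². Any admissible α is ≤ 1 (rapidly oscillating u have ∫u²/∫(u')² → 0), and α = 1 would force 0 ≥ (1−c)∫u², impossible since c < 1; so 1−α > 0. By the sharp Poincaré inequality on H^1_0 of an interval of length L, ∫(u')² ≥ (π/L)²∫u² with equality for the first sine mode sin(π(x−x₀)/L) (x₀ the left endpoint), so the inequality holds for all u iff (1−α)(π/L)² ≥ α − c, i.e. α ≤ ((π/L)² + c)/((π/L)² + 1) = (1 + c(L/π)²)/(1 + (L/π)²). (Direct route, valid since c ≤ 0: Poincaré gives c∫u² ≥ c(L/π)²∫(u')², so a(u,u) ≥ (1 + c(L/π)²)∫(u')², while ||u||_{H^1}² ≤ (1 + (L/π)²)∫(u')²; dividing yields the same α.) With (π/L)² = 4*π^2/9 and c = 0, the largest admissible constant is α = ((π/L)² + c)/((π/L)² + 1).
Simplifying, α = 4*π^2/(9 + 4*π^2).


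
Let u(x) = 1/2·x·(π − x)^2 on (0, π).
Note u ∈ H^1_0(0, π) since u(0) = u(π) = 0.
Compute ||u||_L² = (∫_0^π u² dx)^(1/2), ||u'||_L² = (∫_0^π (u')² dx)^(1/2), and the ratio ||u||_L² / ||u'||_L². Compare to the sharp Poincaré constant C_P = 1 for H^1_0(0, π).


||u||_L² / ||u'||_L² = sqrt(14)*π/14 < C_P = 1.

u(x) = 1/2·x·(π − x)^2, so u'(x) = (x - π)*(3*x - π)/2.
u(x) = 1/2·x·(π − x)^2 vanishes at x = 0 and x = π, so u ∈ H^1_0(0, π). Differentiate via the product rule and integrate the resulting polynomials term by term.
  ∫_0^π u² dx = ∫_0^π (x^6/4 - π*x^5 + 3*π^2*x^4/2 - π^3*x^3 + π^4*x^2/4) dx. Term by term:
    ∫_0^π x^6/4 dx = π^7/28;  ∫_0^π -π*x^5 dx = -π^7/6;  ∫_0^π 3*π^2*x^4/2 dx = 3*π^7/10;
    ∫_0^π -π^3*x^3 dx = -π^7/4;  ∫_0^π π^4*x^2/4 dx = π^7/12.
  Sum: π^7/28 − π^7/6 + 3*π^7/10 − π^7/4 + π^7/12 = π^7/420.
  ∫_0^π (u')² dx = ∫_0^π (9*x^4/4 - 6*π*x^3 + 11*π^2*x^2/2 - 2*π^3*x + π^4/4) dx. Term by term:
    ∫_0^π 9*x^4/4 dx = 9*π^5/20;  ∫_0^π -6*π*x^3 dx = -3*π^5/2;  ∫_0^π 11*π^2*x^2/2 dx = 11*π^5/6;
    ∫_0^π -2*π^3*x dx = -π^5;  ∫_0^π π^4/4 dx = π^5/4.
  Sum: 9*π^5/20 − 3*π^5/2 + 11*π^5/6 − π^5 + π^5/4 = π^5/30.
∫_0^π u² dx = π^7/420, so ||u||_L² = sqrt(105)*π^(7/2)/210.
∫_0^π (u')² dx = π^5/30, so ||u'||_L² = sqrt(30)*π^(5/2)/30.
Ratio ||u||_L² / ||u'||_L² = sqrt(14)*π/14.
Sharp Poincaré constant on H^1_0(0, π) is C_P = L/π = 1, achieved by sin(x).
A polynomial bump cannot attain the sharp Poincaré constant (only the first sine eigenfunction does), so the ratio is strictly less than C_P, consistent with ||u||_L² ≤ C_P ||u'||_L².


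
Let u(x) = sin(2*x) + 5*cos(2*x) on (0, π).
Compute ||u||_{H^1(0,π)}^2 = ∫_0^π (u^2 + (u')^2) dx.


||u||_{H^1(0,π)}^2 = 65*π

u'(x) = -10*sin(2*x) + 2*cos(2*x).
Expand u² and (u')² and integrate term by term on (0, π), using: for integers n ≥ 1, ∫_0^π sin²(nx) dx = ∫_0^π cos²(nx) dx = π/2; for n ≠ n', ∫_0^π sin(nx)sin(n'x) dx = ∫_0^π cos(nx)cos(n'x) dx = 0; and by product-to-sum, ∫_0^π sin(nx)cos(n'x) dx = ½∫_0^π [sin((n+n')x) + sin((n−n')x)] dx, which is 0 when n+n' is even and 2n/(n²−n'²) when n+n' is odd (it need not vanish on (0, π)).
  u² squared terms: (5)²·∫cos(2x)² dx = 25·π/2 = 25*π/2;  (1)²·∫sin(2x)² dx = 1·π/2 = π/2.
  u² cross terms: 2·(5)·(1)·∫cos(2x)·sin(2x) dx = 10·(0) = 0.
  So ∫_0^π u² dx = 25*π/2 + π/2 + 0 = 13*π.
  (u')² squared terms: (-10)²·∫sin(2x)² dx = 100·π/2 = 50*π;  (2)²·∫cos(2x)² dx = 4·π/2 = 2*π.
  (u')² cross terms: 2·(-10)·(2)·∫sin(2x)·cos(2x) dx = -40·(0) = 0.
  So ∫_0^π (u')² dx = 50*π + 2*π + 0 = 52*π.
||u||_{H^1}^2 = (13*π) + (52*π) = 65*π.


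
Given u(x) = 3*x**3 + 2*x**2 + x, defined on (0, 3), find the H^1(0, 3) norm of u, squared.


||u||_{H^1}^2 = 370491/35

The H^1 norm (squared) on an interval (0, L) is
  ||u||_{H^1}^2 = ∫_0^L u(x)^2 dx + ∫_0^L u'(x)^2 dx.
Compute u'(x) = 9*x**2 + 4*x + 1.
Then u(x)^2 = 9*x**6 + 12*x**5 + 10*x**4 + 4*x**3 + x**2 and u'(x)^2 = 81*x**4 + 72*x**3 + 34*x**2 + 8*x + 1.
Integrate each monomial from 0 to 3 using ∫_0^3 c·x^n dx = c·3^(n+1)/(n+1):
  ∫_0^3 u(x)^2 dx = ∫_0^3 (9*x^6 + 12*x^5 + 10*x^4 + 4*x^3 + x^2) dx. Term by term:
    ∫_0^3 9*x^6 dx = 19683/7;  ∫_0^3 12*x^5 dx = 1458;  ∫_0^3 10*x^4 dx = 486;
    ∫_0^3 4*x^3 dx = 81;  ∫_0^3 x^2 dx = 9.
  Sum: 19683/7 + 1458 + 486 + 81 + 9 = 33921/7.
  ∫_0^3 u'(x)^2 dx = ∫_0^3 (81*x^4 + 72*x^3 + 34*x^2 + 8*x + 1) dx. Term by term:
    ∫_0^3 81*x^4 dx = 19683/5;  ∫_0^3 72*x^3 dx = 1458;  ∫_0^3 34*x^2 dx = 306;
    ∫_0^3 8*x dx = 36;  ∫_0^3 1 dx = 3.
  Sum: 19683/5 + 1458 + 306 + 36 + 3 = 28698/5.
Adding: ||u||_{H^1}^2 = 33921/7 + 28698/5 = 370491/35.


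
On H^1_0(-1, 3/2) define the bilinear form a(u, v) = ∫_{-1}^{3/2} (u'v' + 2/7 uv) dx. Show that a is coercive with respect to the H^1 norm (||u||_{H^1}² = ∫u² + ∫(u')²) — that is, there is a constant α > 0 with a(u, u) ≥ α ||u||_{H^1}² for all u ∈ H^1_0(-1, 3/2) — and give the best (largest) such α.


α = 2*(25 + 14*π^2)/(7*(25 + 4*π^2))

Coercivity of a(·,·) on H^1_0(-1, 3/2) means a(u, u) ≥ α ||u||_{H^1}² for every u ∈ H^1_0.
The interval has length L = 5/2, and Poincaré/coercivity depend only on L. Here a(u, u) = ∫(u')² + (2/7)·∫u².
Here 0 < c = 2/7 < 1. The condition a(u,u) ≥ α||u||_{H^1}² reads (1−α)∫(u')² ≥ (α−c)∫u². Any admissible α is ≤ 1 (rapidly oscillating u have ∫u²/∫(u')² → 0), and α = 1 would force 0 ≥ (1−c)∫u², impossible since c < 1; so 1−α > 0. By the sharp Poincaré inequality on H^1_0 of an interval of length L, ∫(u')² ≥ (π/L)²∫u² with equality for the first sine mode sin(π(x−x₀)/L) (x₀ the left endpoint), so the inequality holds for all u iff (1−α)(π/L)² ≥ α − c, i.e. α ≤ ((π/L)² + c)/((π/L)² + 1) = (1 + c(L/π)²)/(1 + (L/π)²). With (π/L)² = 4*π^2/25 and c = 2/7, the largest admissible constant is α = ((π/L)² + c)/((π/L)² + 1).
Simplifying, α = 2*(25 + 14*π^2)/(7*(25 + 4*π^2)).


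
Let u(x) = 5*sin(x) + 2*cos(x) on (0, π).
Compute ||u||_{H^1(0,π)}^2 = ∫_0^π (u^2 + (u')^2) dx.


||u||_{H^1(0,π)}^2 = 29*π

u'(x) = -2*sin(x) + 5*cos(x).
Expand u² and (u')² and integrate term by term on (0, π), using: for integers n ≥ 1, ∫_0^π sin²(nx) dx = ∫_0^π cos²(nx) dx = π/2; for n ≠ n', ∫_0^π sin(nx)sin(n'x) dx = ∫_0^π cos(nx)cos(n'x) dx = 0; and by product-to-sum, ∫_0^π sin(nx)cos(n'x) dx = ½∫_0^π [sin((n+n')x) + sin((n−n')x)] dx, which is 0 when n+n' is even and 2n/(n²−n'²) when n+n' is odd (it need not vanish on (0, π)).
  u² squared terms: (2)²·∫cos(x)² dx = 4·π/2 = 2*π;  (5)²·∫sin(x)² dx = 25·π/2 = 25*π/2.
  u² cross terms: 2·(2)·(5)·∫cos(x)·sin(x) dx = 20·(0) = 0.
  So ∫_0^π u² dx = 2*π + 25*π/2 + 0 = 29*π/2.
  (u')² squared terms: (-2)²·∫sin(x)² dx = 4·π/2 = 2*π;  (5)²·∫cos(x)² dx = 25·π/2 = 25*π/2.
  (u')² cross terms: 2·(-2)·(5)·∫sin(x)·cos(x) dx = -20·(0) = 0.
  So ∫_0^π (u')² dx = 2*π + 25*π/2 + 0 = 29*π/2.
||u||_{H^1}^2 = (29*π/2) + (29*π/2) = 29*π.


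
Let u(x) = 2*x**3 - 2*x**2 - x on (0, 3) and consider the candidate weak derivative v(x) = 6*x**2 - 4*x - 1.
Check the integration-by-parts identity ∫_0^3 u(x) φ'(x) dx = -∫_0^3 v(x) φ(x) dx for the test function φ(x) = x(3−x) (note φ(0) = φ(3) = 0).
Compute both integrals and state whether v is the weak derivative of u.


LHS = -207/5, RHS = -207/5. Yes, v = u' weakly.

u(x) = 2*x**3 - 2*x**2 - x, classical derivative u'(x) = 6*x**2 - 4*x - 1.
φ(x) = x(3−x), so φ'(x) = 3 - 2*x.
Note φ(0) = φ(3) = 0, so the boundary term u·φ vanishes.
LHS = ∫_0^3 u(x) φ'(x) dx = ∫_0^3 (-4*x^4 + 10*x^3 - 4*x^2 - 3*x) dx. Term by term:
  ∫_0^3 -4*x^4 dx = -972/5;  ∫_0^3 10*x^3 dx = 405/2;  ∫_0^3 -4*x^2 dx = -36;
  ∫_0^3 -3*x dx = -27/2.
Sum: -972/5 + 405/2 − 36 − 27/2 = -207/5.
So LHS = -207/5.
∫_0^3 v(x) φ(x) dx = ∫_0^3 (-6*x^4 + 22*x^3 - 11*x^2 - 3*x) dx. Term by term:
  ∫_0^3 -6*x^4 dx = -1458/5;  ∫_0^3 22*x^3 dx = 891/2;  ∫_0^3 -11*x^2 dx = -99;
  ∫_0^3 -3*x dx = -27/2.
Sum: -1458/5 + 891/2 − 99 − 27/2 = 207/5.
So RHS = -∫_0^3 v(x) φ(x) dx = -207/5.
LHS = RHS, so the identity holds for this test φ.
Moreover u is smooth here and v(x) = u'(x) = 6*x**2 - 4*x - 1 pointwise, so the identity holds for every test function. Hence v is the weak derivative of u.


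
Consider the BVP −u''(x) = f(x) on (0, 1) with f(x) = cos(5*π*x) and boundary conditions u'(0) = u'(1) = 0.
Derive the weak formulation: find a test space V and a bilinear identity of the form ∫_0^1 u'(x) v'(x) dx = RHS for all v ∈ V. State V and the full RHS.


V = H^1(0, 1) (no boundary constraint on v; u is determined up to an additive constant); weak form: ∫_0^1 u'v' dx = ∫_0^1 (cos(5*π*x)) v dx for all v ∈ V.

Multiply both sides by a test function v and integrate from 0 to 1:
  ∫_0^1 −u''(x) v(x) dx = ∫_0^1 f(x) v(x) dx.
Integrate the LHS by parts once:
  ∫_0^1 −u'' v dx = −[u'(x) v(x)]_0^1 + ∫_0^1 u'(x) v'(x) dx.
Thus ∫_0^1 u'(x) v'(x) dx = ∫_0^1 f(x) v(x) dx + [u'(x) v(x)]_0^1.
Choose V so that boundary terms are either known or forced to vanish.
u has homogeneous Neumann: u'(0) = u'(1) = 0. So [u' v]_0^1 = 0·v(1) − 0·v(0) = 0 for any v; take V = H^1(0, 1).
Weak formulation: find u (satisfying any essential BC) such that ∫_0^1 u'(x) v'(x) dx = ∫_0^1 f v dx for all v ∈ V (homogeneous Neumann, so boundary terms vanish).
Substituting f(x) = cos(5*π*x), the right-hand side is ∫_0^1 (cos(5*π*x)) v dx.
Compatibility check (pure Neumann): taking v ≡ 1 ∈ V gives 0 = ∫_0^1 f dx + (0) − (0), i.e. ∫_0^1 f dx must equal u'(0) − u'(1) = 0. Indeed ∫_0^1 (cos(5*π*x)) dx = 0, so the data are compatible. The solution is then unique only up to an additive constant (fix it e.g. by requiring ∫_0^1 u dx = 0).


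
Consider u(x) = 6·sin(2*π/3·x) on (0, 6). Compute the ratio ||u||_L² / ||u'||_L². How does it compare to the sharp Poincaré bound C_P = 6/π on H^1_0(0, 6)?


||u||_L² / ||u'||_L² = 3/(2*π) < C_P = 6/π.

u(x) = 6·sin(2*π/3·x), so u'(x) = 4*π*cos(2*π*x/3).
Writing u(x) = A·sin(kπx/L) with A = 6 and k = 4, use ∫_0^L sin²(kπx/L) dx = L/2 and ∫_0^L cos²(kπx/L) dx = L/2.
u² = 36·sin²(2*π/3·x) and (u')² = 16*π^2·cos²(2*π/3·x), and each of sin², cos² integrates to L/2 = 3 over (0, 6).
∫_0^6 u² dx = 108, so ||u||_L² = 6*sqrt(3).
∫_0^6 (u')² dx = 48*π^2, so ||u'||_L² = 4*sqrt(3)*π.
Ratio ||u||_L² / ||u'||_L² = 3/(2*π).
Sharp Poincaré constant on H^1_0(0, 6) is C_P = L/π = 6/π, achieved by sin(π/6·x).
This is the k = 4 harmonic; the ratio L/(kπ) is strictly less than C_P = L/π, consistent with the sharp inequality ||u||_L² ≤ C_P ||u'||_L².


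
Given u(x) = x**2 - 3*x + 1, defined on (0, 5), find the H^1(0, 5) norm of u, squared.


||u||_{H^1}^2 = 275/2

The H^1 norm (squared) on an interval (0, L) is
  ||u||_{H^1}^2 = ∫_0^L u(x)^2 dx + ∫_0^L u'(x)^2 dx.
Compute u'(x) = 2*x - 3.
Then u(x)^2 = x**4 - 6*x**3 + 11*x**2 - 6*x + 1 and u'(x)^2 = 4*x**2 - 12*x + 9.
Integrate each monomial from 0 to 5 using ∫_0^5 c·x^n dx = c·5^(n+1)/(n+1):
  ∫_0^5 u(x)^2 dx = ∫_0^5 (x^4 - 6*x^3 + 11*x^2 - 6*x + 1) dx. Term by term:
    ∫_0^5 x^4 dx = 625;  ∫_0^5 -6*x^3 dx = -1875/2;  ∫_0^5 11*x^2 dx = 1375/3;
    ∫_0^5 -6*x dx = -75;  ∫_0^5 1 dx = 5.
  Sum: 625 − 1875/2 + 1375/3 − 75 + 5 = 455/6.
  ∫_0^5 u'(x)^2 dx = ∫_0^5 (4*x^2 - 12*x + 9) dx. Term by term:
    ∫_0^5 4*x^2 dx = 500/3;  ∫_0^5 -12*x dx = -150;  ∫_0^5 9 dx = 45.
  Sum: 500/3 − 150 + 45 = 185/3.
Adding: ||u||_{H^1}^2 = 455/6 + 185/3 = 275/2.
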